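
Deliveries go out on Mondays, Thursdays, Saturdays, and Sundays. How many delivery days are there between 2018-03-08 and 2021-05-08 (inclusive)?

2018-03-08 is a Thursday.
The range spans 1158 days (inclusive of both endpoints).
1158 = 7 × 165 + 3, so there are 165 full weeks plus 3 extra days.
Each full week contributes 4 days from the set (Mon, Thu, Sat, Sun): 165 × 4 = 660.
The 3 extra days are Thu, Fri, Sat — 2 of them qualify.
Total: 660 + 2 = 662.

662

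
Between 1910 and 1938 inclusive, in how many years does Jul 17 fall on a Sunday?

Day of week of July 17 in each year:
1910: Sun ✓, 1911: Mon, 1912: Wed, 1913: Thu, 1914: Fri, 1915: Sat, 1916: Mon, 1917: Tue, 1918: Wed, 1919: Thu, 1920: Sat, 1921: Sun ✓, 1922: Mon, 1923: Tue, 1924: Thu, 1925: Fri, 1926: Sat, 1927: Sun ✓, 1928: Tue, 1929: Wed, 1930: Thu, 1931: Fri, 1932: Sun ✓, 1933: Mon, 1934: Tue, 1935: Wed, 1936: Fri, 1937: Sat, 1938: Sun ✓
Sundays: 1910, 1921, 1927, 1932, 1938.

5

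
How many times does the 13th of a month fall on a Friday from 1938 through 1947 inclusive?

16

Friday-the-13ths by year:
1938: May
1939: Jan, Oct
1940: Sep, Dec
1941: Jun
1942: Feb, Mar, Nov
1943: Aug
1944: Oct
1945: Apr, Jul
1946: Sep, Dec
1947: Jun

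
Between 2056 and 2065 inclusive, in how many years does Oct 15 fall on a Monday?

Day of week of October 15 in each year:
2056: Sun, 2057: Mon ✓, 2058: Tue, 2059: Wed, 2060: Fri, 2061: Sat, 2062: Sun, 2063: Mon ✓, 2064: Wed, 2065: Thu
Mondays: 2057, 2063.

2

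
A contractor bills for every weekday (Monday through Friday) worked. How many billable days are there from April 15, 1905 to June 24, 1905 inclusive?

50 weekdays

April 15, 1905 is a Saturday.
From April 15, 1905 to June 24, 1905 is 71 days inclusive.
71 = 7 × 10 + 1, so there are 10 full weeks plus 1 extra day.
Each full week contributes 5 weekdays (Mon–Fri): 10 × 5 = 50.
The 1 extra day is Saturday — none qualify.
Total: 50 + 0 = 50.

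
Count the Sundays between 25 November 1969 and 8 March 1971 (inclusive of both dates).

67

25 November 1969 is a Tuesday.
The range spans 469 days (inclusive of both endpoints).
469 = 7 × 67, so the span is exactly 67 full weeks.
Each full week contributes one Sunday: 67 so far.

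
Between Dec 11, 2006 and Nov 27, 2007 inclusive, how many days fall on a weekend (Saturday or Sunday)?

100

Dec 11, 2006 is a Monday.
That's 352 days from start to end, counting both.
352 = 7 × 50 + 2, so there are 50 full weeks plus 2 extra days.
Each full week contributes 2 weekend days (Sat, Sun): 50 × 2 = 100.
The 2 extra days are Monday, Tuesday — none qualify.
Total: 100 + 0 = 100.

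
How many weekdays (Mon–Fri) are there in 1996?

262 weekdays

Jan 1, 1996 is a Monday.
That's 366 days from start to end, counting both.
366 = 7 × 52 + 2, so there are 52 full weeks plus 2 extra days.
Each full week contributes 5 weekdays (Mon–Fri): 52 × 5 = 260.
The 2 extra days are Mon, Tue — 2 of them qualify.
Total: 260 + 2 = 262.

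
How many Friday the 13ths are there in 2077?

1

The 13th falls on a Friday when the month's 13th has weekday Fri.
Jan 13 is Wed; Feb 13 is Sat; Mar 13 is Sat; Apr 13 is Tue; May 13 is Thu; Jun 13 is Sun; Jul 13 is Tue; Aug 13 is Fri ✓; Sep 13 is Mon; Oct 13 is Wed; Nov 13 is Sat; Dec 13 is Mon.
Friday the 13ths: Aug.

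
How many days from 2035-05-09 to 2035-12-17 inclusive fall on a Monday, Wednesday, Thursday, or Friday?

2035-05-09 is a Wednesday.
From 2035-05-09 to 2035-12-17 is 223 days inclusive.
223 = 7 × 31 + 6, so there are 31 full weeks plus 6 extra days.
Each full week contributes 4 days from the set (Mon, Wed, Thu, Fri): 31 × 4 = 124.
The 6 extra days are Wednesday, Thursday, Friday, Saturday, Sunday, Monday — 4 of them qualify.
Total: 124 + 4 = 128.

128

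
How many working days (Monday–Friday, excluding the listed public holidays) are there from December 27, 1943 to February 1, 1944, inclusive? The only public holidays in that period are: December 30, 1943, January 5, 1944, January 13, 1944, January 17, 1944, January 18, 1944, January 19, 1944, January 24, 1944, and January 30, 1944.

20

December 27, 1943 is a Monday.
From December 27, 1943 to February 1, 1944 is 37 days inclusive.
37 = 7 × 5 + 2, so there are 5 full weeks plus 2 extra days.
Each full week contributes 5 weekdays (Mon–Fri): 5 × 5 = 25.
The 2 extra days are Monday, Tuesday — 2 of them qualify.
Total: 25 + 2 = 27.
Holidays: December 30, 1943 (Thu); January 5, 1944 (Wed); January 13, 1944 (Thu); January 17, 1944 (Mon); January 18, 1944 (Tue); January 19, 1944 (Wed); January 24, 1944 (Mon); January 30, 1944 (Sun).
7 of the 8 holidays fall on weekdays; the rest are weekends and were already excluded.
Business days: 27 − 7 = 20.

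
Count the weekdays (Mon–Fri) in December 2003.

23 weekdays

1 December 2003 is a Monday.
That's 31 days from start to end, counting both.
31 = 7 × 4 + 3, so there are 4 full weeks plus 3 extra days.
Each full week contributes 5 weekdays (Mon–Fri): 4 × 5 = 20.
The 3 extra days are Monday, Tuesday, Wednesday — 3 of them qualify.
Total: 20 + 3 = 23.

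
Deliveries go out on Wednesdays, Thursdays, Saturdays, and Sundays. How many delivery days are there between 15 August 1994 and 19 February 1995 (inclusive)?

108

15 August 1994 is a Monday.
The range spans 189 days (inclusive of both endpoints).
189 = 7 × 27, so the span is exactly 27 full weeks.
Each full week contributes 4 days from the set (Wed, Thu, Sat, Sun): 27 × 4 = 108.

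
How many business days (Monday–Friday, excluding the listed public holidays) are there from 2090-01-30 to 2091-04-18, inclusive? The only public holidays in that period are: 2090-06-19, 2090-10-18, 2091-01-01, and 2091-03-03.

315 business days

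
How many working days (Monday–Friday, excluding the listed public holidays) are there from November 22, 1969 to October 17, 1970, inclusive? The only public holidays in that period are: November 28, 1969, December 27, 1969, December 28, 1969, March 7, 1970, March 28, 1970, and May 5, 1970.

November 22, 1969 is a Saturday.
That's 330 days from start to end, counting both.
330 = 7 × 47 + 1, so there are 47 full weeks plus 1 extra day.
Each full week contributes 5 weekdays (Mon–Fri): 47 × 5 = 235.
The 1 extra day is Sat — none qualify.
Total: 235 + 0 = 235.
Holidays: November 28, 1969 (Fri); December 27, 1969 (Sat); December 28, 1969 (Sun); March 7, 1970 (Sat); March 28, 1970 (Sat); May 5, 1970 (Tue).
2 of the 6 holidays fall on weekdays; the rest are weekends and were already excluded.
Business days: 235 − 2 = 233.

233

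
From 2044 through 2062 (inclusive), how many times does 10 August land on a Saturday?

3

Day of week of August 10 in each year:
2044: Wed, 2045: Thu, 2046: Fri, 2047: Sat ✓, 2048: Mon, 2049: Tue, 2050: Wed, 2051: Thu, 2052: Sat ✓, 2053: Sun, 2054: Mon, 2055: Tue, 2056: Thu, 2057: Fri, 2058: Sat ✓, 2059: Sun, 2060: Tue, 2061: Wed, 2062: Thu
Saturdays: 2047, 2052, 2058.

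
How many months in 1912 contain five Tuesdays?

5

A month has five Tuesdays exactly when Tuesday falls within its first (length − 28) days.
Jan: 31 days, starts Mon → 5 of Mon, Tue, Wed ✓
Feb: 29 days, starts Thu → 5 of Thu
Mar: 31 days, starts Fri → 5 of Fri, Sat, Sun
Apr: 30 days, starts Mon → 5 of Mon, Tue ✓
May: 31 days, starts Wed → 5 of Wed, Thu, Fri
Jun: 30 days, starts Sat → 5 of Sat, Sun
Jul: 31 days, starts Mon → 5 of Mon, Tue, Wed ✓
Aug: 31 days, starts Thu → 5 of Thu, Fri, Sat
Sep: 30 days, starts Sun → 5 of Sun, Mon
Oct: 31 days, starts Tue → 5 of Tue, Wed, Thu ✓
Nov: 30 days, starts Fri → 5 of Fri, Sat
Dec: 31 days, starts Sun → 5 of Sun, Mon, Tue ✓
Months with five Tuesdays: Jan, Apr, Jul, Oct, Dec.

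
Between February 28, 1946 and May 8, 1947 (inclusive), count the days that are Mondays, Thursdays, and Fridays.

187

February 28, 1946 is a Thursday.
The range spans 435 days (inclusive of both endpoints).
435 = 7 × 62 + 1, so there are 62 full weeks plus 1 extra day.
Each full week contributes 3 days from the set (Mon, Thu, Fri): 62 × 3 = 186.
The 1 extra day is Thursday — 1 of them qualifies.
Total: 186 + 1 = 187.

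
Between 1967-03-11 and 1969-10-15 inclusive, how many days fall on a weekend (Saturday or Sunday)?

1967-03-11 is a Saturday.
From 1967-03-11 to 1969-10-15 is 950 days inclusive.
950 = 7 × 135 + 5, so there are 135 full weeks plus 5 extra days.
Each full week contributes 2 weekend days (Sat, Sun): 135 × 2 = 270.
The 5 extra days are Saturday, Sunday, Monday, Tuesday, Wednesday — 2 of them qualify.
Total: 270 + 2 = 272.

272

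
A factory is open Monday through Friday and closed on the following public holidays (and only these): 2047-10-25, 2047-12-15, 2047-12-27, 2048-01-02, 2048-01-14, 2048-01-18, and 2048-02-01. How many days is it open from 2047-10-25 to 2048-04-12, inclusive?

2047-10-25 is a Friday.
The range spans 171 days (inclusive of both endpoints).
171 = 7 × 24 + 3, so there are 24 full weeks plus 3 extra days.
Each full week contributes 5 weekdays (Mon–Fri): 24 × 5 = 120.
The 3 extra days are Fri, Sat, Sun — 1 of them qualifies.
Total: 120 + 1 = 121.
Holidays: 2047-10-25 (Fri); 2047-12-15 (Sun); 2047-12-27 (Fri); 2048-01-02 (Thu); 2048-01-14 (Tue); 2048-01-18 (Sat); 2048-02-01 (Sat).
4 of the 7 holidays fall on weekdays; the rest are weekends and were already excluded.
Business days: 121 − 4 = 117.

117 business days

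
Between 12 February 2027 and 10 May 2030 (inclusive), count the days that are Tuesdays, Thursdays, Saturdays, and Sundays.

12 February 2027 is a Friday.
That's 1184 days from start to end, counting both.
1184 = 7 × 169 + 1, so there are 169 full weeks plus 1 extra day.
Each full week contributes 4 days from the set (Tue, Thu, Sat, Sun): 169 × 4 = 676.
The 1 extra day is Friday — none qualify.
Total: 676 + 0 = 676.

676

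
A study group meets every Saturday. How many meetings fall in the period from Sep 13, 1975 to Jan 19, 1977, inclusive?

Sep 13, 1975 is a Saturday.
The range spans 495 days (inclusive of both endpoints).
495 = 7 × 70 + 5, so there are 70 full weeks plus 5 extra days.
Each full week contributes one Saturday: 70 so far.
The 5 extra days are Saturday, Sunday, Monday, Tuesday, Wednesday — 1 of them qualifies.
Total: 70 + 1 = 71.

71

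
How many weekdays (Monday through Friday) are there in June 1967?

Jun 1, 1967 is a Thursday.
That's 30 days from start to end, counting both.
30 = 7 × 4 + 2, so there are 4 full weeks plus 2 extra days.
Each full week contributes 5 weekdays (Mon–Fri): 4 × 5 = 20.
The 2 extra days are Thu, Fri — 2 of them qualify.
Total: 20 + 2 = 22.

22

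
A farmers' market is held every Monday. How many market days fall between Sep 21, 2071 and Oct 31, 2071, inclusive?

Sep 21, 2071 is a Monday.
That's 41 days from start to end, counting both.
41 = 7 × 5 + 6, so there are 5 full weeks plus 6 extra days.
Each full week contributes one Monday: 5 so far.
The 6 extra days are Monday, Tuesday, Wednesday, Thursday, Friday, Saturday — 1 of them qualifies.
Total: 5 + 1 = 6.

6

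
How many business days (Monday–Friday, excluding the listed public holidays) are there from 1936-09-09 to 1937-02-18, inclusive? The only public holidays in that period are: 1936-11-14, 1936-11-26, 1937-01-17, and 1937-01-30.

1936-09-09 is a Wednesday.
That's 163 days from start to end, counting both.
163 = 7 × 23 + 2, so there are 23 full weeks plus 2 extra days.
Each full week contributes 5 weekdays (Mon–Fri): 23 × 5 = 115.
The 2 extra days are Wednesday, Thursday — 2 of them qualify.
Total: 115 + 2 = 117.
Holidays: 1936-11-14 (Sat); 1936-11-26 (Thu); 1937-01-17 (Sun); 1937-01-30 (Sat).
1 of the 4 holidays fall on weekdays; the rest are weekends and were already excluded.
Business days: 117 − 1 = 116.

116 business days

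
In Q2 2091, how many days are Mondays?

April 1, 2091 is a Sunday.
That's 91 days from start to end, counting both.
91 = 7 × 13, so the span is exactly 13 full weeks.
Each full week contributes one Monday: 13 so far.
Total: 13.

13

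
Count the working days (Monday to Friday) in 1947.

261 weekdays

1947-01-01 is a Wednesday.
That's 365 days from start to end, counting both.
365 = 7 × 52 + 1, so there are 52 full weeks plus 1 extra day.
Each full week contributes 5 weekdays (Mon–Fri): 52 × 5 = 260.
The 1 extra day is Wed — 1 of them qualifies.
Total: 260 + 1 = 261.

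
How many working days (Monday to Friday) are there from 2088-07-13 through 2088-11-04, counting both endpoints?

2088-07-13 is a Tuesday.
From 2088-07-13 to 2088-11-04 is 115 days inclusive.
115 = 7 × 16 + 3, so there are 16 full weeks plus 3 extra days.
Each full week contributes 5 weekdays (Mon–Fri): 16 × 5 = 80.
The 3 extra days are Tue, Wed, Thu — 3 of them qualify.
Total: 80 + 3 = 83.

83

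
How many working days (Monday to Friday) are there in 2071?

261

Jan 1, 2071 is a Thursday.
That's 365 days from start to end, counting both.
365 = 7 × 52 + 1, so there are 52 full weeks plus 1 extra day.
Each full week contributes 5 weekdays (Mon–Fri): 52 × 5 = 260.
The 1 extra day is Thursday — 1 of them qualifies.
Total: 260 + 1 = 261.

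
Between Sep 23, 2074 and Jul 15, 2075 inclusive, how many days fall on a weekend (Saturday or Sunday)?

Sep 23, 2074 is a Sunday.
From Sep 23, 2074 to Jul 15, 2075 is 296 days inclusive.
296 = 7 × 42 + 2, so there are 42 full weeks plus 2 extra days.
Each full week contributes 2 weekend days (Sat, Sun): 42 × 2 = 84.
The 2 extra days are Sun, Mon — 1 of them qualifies.
Total: 84 + 1 = 85.

85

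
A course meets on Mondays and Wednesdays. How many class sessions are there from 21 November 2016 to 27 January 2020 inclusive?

21 November 2016 is a Monday.
The range spans 1163 days (inclusive of both endpoints).
1163 = 7 × 166 + 1, so there are 166 full weeks plus 1 extra day.
Each full week contributes 2 days from the set (Mon, Wed): 166 × 2 = 332.
The 1 extra day is Monday — 1 of them qualifies.
Total: 332 + 1 = 333.

333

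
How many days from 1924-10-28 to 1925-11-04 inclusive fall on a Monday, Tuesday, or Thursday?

160

1924-10-28 is a Tuesday.
That's 373 days from start to end, counting both.
373 = 7 × 53 + 2, so there are 53 full weeks plus 2 extra days.
Each full week contributes 3 days from the set (Mon, Tue, Thu): 53 × 3 = 159.
The 2 extra days are Tue, Wed — 1 of them qualifies.
Total: 159 + 1 = 160.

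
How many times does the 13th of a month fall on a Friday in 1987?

The 13th falls on a Friday when the month's 13th has weekday Fri.
Jan 13 is Tue; Feb 13 is Fri ✓; Mar 13 is Fri ✓; Apr 13 is Mon; May 13 is Wed; Jun 13 is Sat; Jul 13 is Mon; Aug 13 is Thu; Sep 13 is Sun; Oct 13 is Tue; Nov 13 is Fri ✓; Dec 13 is Sun.
Friday the 13ths: Feb, Mar, Nov.

3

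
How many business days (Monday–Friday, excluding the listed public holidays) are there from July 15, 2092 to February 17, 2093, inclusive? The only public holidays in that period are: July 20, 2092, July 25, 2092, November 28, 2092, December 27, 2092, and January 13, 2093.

July 15, 2092 is a Tuesday.
From July 15, 2092 to February 17, 2093 is 218 days inclusive.
218 = 7 × 31 + 1, so there are 31 full weeks plus 1 extra day.
Each full week contributes 5 weekdays (Mon–Fri): 31 × 5 = 155.
The 1 extra day is Tue — 1 of them qualifies.
Total: 155 + 1 = 156.
Holidays: July 20, 2092 (Sun); July 25, 2092 (Fri); November 28, 2092 (Fri); December 27, 2092 (Sat); January 13, 2093 (Tue).
3 of the 5 holidays fall on weekdays; the rest are weekends and were already excluded.
Business days: 156 − 3 = 153.

153 business days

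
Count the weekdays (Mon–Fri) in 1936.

1 January 1936 is a Wednesday.
From 1 January 1936 to 31 December 1936 is 366 days inclusive.
366 = 7 × 52 + 2, so there are 52 full weeks plus 2 extra days.
Each full week contributes 5 weekdays (Mon–Fri): 52 × 5 = 260.
The 2 extra days are Wednesday, Thursday — 2 of them qualify.
Total: 260 + 2 = 262.

262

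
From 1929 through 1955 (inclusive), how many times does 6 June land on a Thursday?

4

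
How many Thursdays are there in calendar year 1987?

53

January 1, 1987 is a Thursday.
From January 1, 1987 to December 31, 1987 is 365 days inclusive.
365 = 7 × 52 + 1, so there are 52 full weeks plus 1 extra day.
Each full week contributes one Thursday: 52 so far.
The 1 extra day is Thursday — 1 of them qualifies.
Total: 52 + 1 = 53.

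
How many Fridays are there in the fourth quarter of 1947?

13

October 1, 1947 is a Wednesday.
That's 92 days from start to end, counting both.
92 = 7 × 13 + 1, so there are 13 full weeks plus 1 extra day.
Each full week contributes one Friday: 13 so far.
The 1 extra day is Wed — none qualify.
Total: 13 + 0 = 13.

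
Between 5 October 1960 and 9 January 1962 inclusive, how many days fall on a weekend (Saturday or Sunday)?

5 October 1960 is a Wednesday.
The range spans 462 days (inclusive of both endpoints).
462 = 7 × 66, so the span is exactly 66 full weeks.
Each full week contributes 2 weekend days (Sat, Sun): 66 × 2 = 132.
Total: 132.

132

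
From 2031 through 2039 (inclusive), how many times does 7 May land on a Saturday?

2

Day of week of May 7 in each year:
2031: Wed, 2032: Fri, 2033: Sat ✓, 2034: Sun, 2035: Mon, 2036: Wed, 2037: Thu, 2038: Fri, 2039: Sat ✓
Saturdays: 2033, 2039.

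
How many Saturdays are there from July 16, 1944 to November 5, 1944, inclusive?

16 Saturdays

July 16, 1944 is a Sunday.
The range spans 113 days (inclusive of both endpoints).
113 = 7 × 16 + 1, so there are 16 full weeks plus 1 extra day.
Each full week contributes one Saturday: 16 so far.
The 1 extra day is Sun — none qualify.
Total: 16 + 0 = 16.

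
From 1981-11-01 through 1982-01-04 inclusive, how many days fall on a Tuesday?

1981-11-01 is a Sunday.
That's 65 days from start to end, counting both.
65 = 7 × 9 + 2, so there are 9 full weeks plus 2 extra days.
Each full week contributes one Tuesday: 9 so far.
The 2 extra days are Sunday, Monday — none qualify.
Total: 9 + 0 = 9.

9 Tuesdays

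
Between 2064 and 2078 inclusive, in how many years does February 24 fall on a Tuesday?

Day of week of February 24 in each year:
2064: Sun, 2065: Tue ✓, 2066: Wed, 2067: Thu, 2068: Fri, 2069: Sun, 2070: Mon, 2071: Tue ✓, 2072: Wed, 2073: Fri, 2074: Sat, 2075: Sun, 2076: Mon, 2077: Wed, 2078: Thu
Tuesdays: 2065, 2071.

2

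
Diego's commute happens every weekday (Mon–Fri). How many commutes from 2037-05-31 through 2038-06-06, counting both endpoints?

2037-05-31 is a Sunday.
That's 372 days from start to end, counting both.
372 = 7 × 53 + 1, so there are 53 full weeks plus 1 extra day.
Each full week contributes 5 weekdays (Mon–Fri): 53 × 5 = 265.
The 1 extra day is Sunday — none qualify.
Total: 265 + 0 = 265.

265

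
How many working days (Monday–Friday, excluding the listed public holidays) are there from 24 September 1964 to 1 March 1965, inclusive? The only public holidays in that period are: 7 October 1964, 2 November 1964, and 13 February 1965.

111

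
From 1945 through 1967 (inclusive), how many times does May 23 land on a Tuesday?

Day of week of May 23 in each year:
1945: Wed, 1946: Thu, 1947: Fri, 1948: Sun, 1949: Mon, 1950: Tue ✓, 1951: Wed, 1952: Fri, 1953: Sat, 1954: Sun, 1955: Mon, 1956: Wed, 1957: Thu, 1958: Fri, 1959: Sat, 1960: Mon, 1961: Tue ✓, 1962: Wed, 1963: Thu, 1964: Sat, 1965: Sun, 1966: Mon, 1967: Tue ✓
Tuesdays: 1950, 1961, 1967.

3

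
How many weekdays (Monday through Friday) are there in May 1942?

May 1, 1942 is a Friday.
The range spans 31 days (inclusive of both endpoints).
31 = 7 × 4 + 3, so there are 4 full weeks plus 3 extra days.
Each full week contributes 5 weekdays (Mon–Fri): 4 × 5 = 20.
The 3 extra days are Friday, Saturday, Sunday — 1 of them qualifies.
Total: 20 + 1 = 21.

21 weekdays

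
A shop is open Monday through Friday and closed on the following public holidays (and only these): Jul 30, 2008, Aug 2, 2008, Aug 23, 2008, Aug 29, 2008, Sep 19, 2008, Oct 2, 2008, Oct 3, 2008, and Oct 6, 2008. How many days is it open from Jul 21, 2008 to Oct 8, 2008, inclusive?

52

Jul 21, 2008 is a Monday.
That's 80 days from start to end, counting both.
80 = 7 × 11 + 3, so there are 11 full weeks plus 3 extra days.
Each full week contributes 5 weekdays (Mon–Fri): 11 × 5 = 55.
The 3 extra days are Mon, Tue, Wed — 3 of them qualify.
Total: 55 + 3 = 58.
Holidays: Jul 30, 2008 (Wed); Aug 2, 2008 (Sat); Aug 23, 2008 (Sat); Aug 29, 2008 (Fri); Sep 19, 2008 (Fri); Oct 2, 2008 (Thu); Oct 3, 2008 (Fri); Oct 6, 2008 (Mon).
6 of the 8 holidays fall on weekdays; the rest are weekends and were already excluded.
Business days: 58 − 6 = 52.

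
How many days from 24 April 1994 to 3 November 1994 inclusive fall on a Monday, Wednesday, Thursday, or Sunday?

24 April 1994 is a Sunday.
That's 194 days from start to end, counting both.
194 = 7 × 27 + 5, so there are 27 full weeks plus 5 extra days.
Each full week contributes 4 days from the set (Mon, Wed, Thu, Sun): 27 × 4 = 108.
The 5 extra days are Sun, Mon, Tue, Wed, Thu — 4 of them qualify.
Total: 108 + 4 = 112.

112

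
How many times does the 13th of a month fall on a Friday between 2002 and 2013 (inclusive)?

Friday-the-13ths by year:
2002: Sep, Dec
2003: Jun
2004: Feb, Aug
2005: May
2006: Jan, Oct
2007: Apr, Jul
2008: Jun
2009: Feb, Mar, Nov
2010: Aug
2011: May
2012: Jan, Apr, Jul
2013: Sep, Dec

21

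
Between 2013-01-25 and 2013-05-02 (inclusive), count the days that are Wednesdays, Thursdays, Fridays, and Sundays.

2013-01-25 is a Friday.
That's 98 days from start to end, counting both.
98 = 7 × 14, so the span is exactly 14 full weeks.
Each full week contributes 4 days from the set (Wed, Thu, Fri, Sun): 14 × 4 = 56.

56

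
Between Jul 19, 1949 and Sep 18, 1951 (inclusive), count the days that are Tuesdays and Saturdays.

227

Jul 19, 1949 is a Tuesday.
The range spans 792 days (inclusive of both endpoints).
792 = 7 × 113 + 1, so there are 113 full weeks plus 1 extra day.
Each full week contributes 2 days from the set (Tue, Sat): 113 × 2 = 226.
The 1 extra day is Tuesday — 1 of them qualifies.
Total: 226 + 1 = 227.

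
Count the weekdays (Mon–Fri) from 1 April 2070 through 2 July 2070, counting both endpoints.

67

1 April 2070 is a Tuesday.
The range spans 93 days (inclusive of both endpoints).
93 = 7 × 13 + 2, so there are 13 full weeks plus 2 extra days.
Each full week contributes 5 weekdays (Mon–Fri): 13 × 5 = 65.
The 2 extra days are Tue, Wed — 2 of them qualify.
Total: 65 + 2 = 67.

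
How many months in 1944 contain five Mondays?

A month has five Mondays exactly when Monday falls within its first (length − 28) days.
Jan: 31 days, starts Sat → 5 of Sat, Sun, Mon ✓
Feb: 29 days, starts Tue → 5 of Tue
Mar: 31 days, starts Wed → 5 of Wed, Thu, Fri
Apr: 30 days, starts Sat → 5 of Sat, Sun
May: 31 days, starts Mon → 5 of Mon, Tue, Wed ✓
Jun: 30 days, starts Thu → 5 of Thu, Fri
Jul: 31 days, starts Sat → 5 of Sat, Sun, Mon ✓
Aug: 31 days, starts Tue → 5 of Tue, Wed, Thu
Sep: 30 days, starts Fri → 5 of Fri, Sat
Oct: 31 days, starts Sun → 5 of Sun, Mon, Tue ✓
Nov: 30 days, starts Wed → 5 of Wed, Thu
Dec: 31 days, starts Fri → 5 of Fri, Sat, Sun
Months with five Mondays: Jan, May, Jul, Oct.

4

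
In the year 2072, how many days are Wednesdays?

52

Jan 1, 2072 is a Friday.
The range spans 366 days (inclusive of both endpoints).
366 = 7 × 52 + 2, so there are 52 full weeks plus 2 extra days.
Each full week contributes one Wednesday: 52 so far.
The 2 extra days are Friday, Saturday — none qualify.
Total: 52 + 0 = 52.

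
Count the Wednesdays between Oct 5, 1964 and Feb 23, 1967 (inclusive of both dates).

125 Wednesdays

Oct 5, 1964 is a Monday.
That's 872 days from start to end, counting both.
872 = 7 × 124 + 4, so there are 124 full weeks plus 4 extra days.
Each full week contributes one Wednesday: 124 so far.
The 4 extra days are Mon, Tue, Wed, Thu — 1 of them qualifies.
Total: 124 + 1 = 125.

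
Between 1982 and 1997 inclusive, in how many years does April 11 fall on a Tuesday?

Day of week of April 11 in each year:
1982: Sun, 1983: Mon, 1984: Wed, 1985: Thu, 1986: Fri, 1987: Sat, 1988: Mon, 1989: Tue ✓, 1990: Wed, 1991: Thu, 1992: Sat, 1993: Sun, 1994: Mon, 1995: Tue ✓, 1996: Thu, 1997: Fri
Tuesdays: 1989, 1995.

2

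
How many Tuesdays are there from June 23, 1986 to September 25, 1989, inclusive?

170 Tuesdays

June 23, 1986 is a Monday.
That's 1191 days from start to end, counting both.
1191 = 7 × 170 + 1, so there are 170 full weeks plus 1 extra day.
Each full week contributes one Tuesday: 170 so far.
The 1 extra day is Monday — none qualify.
Total: 170 + 0 = 170.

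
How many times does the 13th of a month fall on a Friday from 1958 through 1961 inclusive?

Friday-the-13ths by year:
1958: Jun
1959: Feb, Mar, Nov
1960: May
1961: Jan, Oct

7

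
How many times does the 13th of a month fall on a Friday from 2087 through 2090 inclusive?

6

Friday-the-13ths by year:
2087: Jun
2088: Feb, Aug
2089: May
2090: Jan, Oct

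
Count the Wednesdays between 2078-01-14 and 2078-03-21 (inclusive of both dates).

2078-01-14 is a Friday.
The range spans 67 days (inclusive of both endpoints).
67 = 7 × 9 + 4, so there are 9 full weeks plus 4 extra days.
Each full week contributes one Wednesday: 9 so far.
The 4 extra days are Friday, Saturday, Sunday, Monday — none qualify.
Total: 9 + 0 = 9.

9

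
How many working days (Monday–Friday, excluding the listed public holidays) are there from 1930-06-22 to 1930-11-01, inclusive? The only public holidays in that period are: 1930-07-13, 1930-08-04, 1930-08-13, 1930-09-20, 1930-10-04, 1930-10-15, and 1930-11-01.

92 working days

1930-06-22 is a Sunday.
From 1930-06-22 to 1930-11-01 is 133 days inclusive.
133 = 7 × 19, so the span is exactly 19 full weeks.
Each full week contributes 5 weekdays (Mon–Fri): 19 × 5 = 95.
Holidays: 1930-07-13 (Sun); 1930-08-04 (Mon); 1930-08-13 (Wed); 1930-09-20 (Sat); 1930-10-04 (Sat); 1930-10-15 (Wed); 1930-11-01 (Sat).
3 of the 7 holidays fall on weekdays; the rest are weekends and were already excluded.
Business days: 95 − 3 = 92.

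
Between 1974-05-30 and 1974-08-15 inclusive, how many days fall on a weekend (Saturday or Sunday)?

1974-05-30 is a Thursday.
The range spans 78 days (inclusive of both endpoints).
78 = 7 × 11 + 1, so there are 11 full weeks plus 1 extra day.
Each full week contributes 2 weekend days (Sat, Sun): 11 × 2 = 22.
The 1 extra day is Thursday — none qualify.
Total: 22 + 0 = 22.

22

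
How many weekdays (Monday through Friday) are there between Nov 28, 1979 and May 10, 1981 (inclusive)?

378 weekdays

Nov 28, 1979 is a Wednesday.
That's 530 days from start to end, counting both.
530 = 7 × 75 + 5, so there are 75 full weeks plus 5 extra days.
Each full week contributes 5 weekdays (Mon–Fri): 75 × 5 = 375.
The 5 extra days are Wednesday, Thursday, Friday, Saturday, Sunday — 3 of them qualify.
Total: 375 + 3 = 378.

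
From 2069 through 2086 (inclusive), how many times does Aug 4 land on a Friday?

3

Day of week of August 4 in each year:
2069: Sun, 2070: Mon, 2071: Tue, 2072: Thu, 2073: Fri ✓, 2074: Sat, 2075: Sun, 2076: Tue, 2077: Wed, 2078: Thu, 2079: Fri ✓, 2080: Sun, 2081: Mon, 2082: Tue, 2083: Wed, 2084: Fri ✓, 2085: Sat, 2086: Sun
Fridays: 2073, 2079, 2084.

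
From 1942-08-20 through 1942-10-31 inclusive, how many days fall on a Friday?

11

1942-08-20 is a Thursday.
That's 73 days from start to end, counting both.
73 = 7 × 10 + 3, so there are 10 full weeks plus 3 extra days.
Each full week contributes one Friday: 10 so far.
The 3 extra days are Thursday, Friday, Saturday — 1 of them qualifies.
Total: 10 + 1 = 11.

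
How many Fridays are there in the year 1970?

52

1970-01-01 is a Thursday.
The range spans 365 days (inclusive of both endpoints).
365 = 7 × 52 + 1, so there are 52 full weeks plus 1 extra day.
Each full week contributes one Friday: 52 so far.
The 1 extra day is Thursday — none qualify.
Total: 52 + 0 = 52.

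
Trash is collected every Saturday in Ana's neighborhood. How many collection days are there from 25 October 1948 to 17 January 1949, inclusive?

25 October 1948 is a Monday.
That's 85 days from start to end, counting both.
85 = 7 × 12 + 1, so there are 12 full weeks plus 1 extra day.
Each full week contributes one Saturday: 12 so far.
The 1 extra day is Mon — none qualify.
Total: 12 + 0 = 12.

12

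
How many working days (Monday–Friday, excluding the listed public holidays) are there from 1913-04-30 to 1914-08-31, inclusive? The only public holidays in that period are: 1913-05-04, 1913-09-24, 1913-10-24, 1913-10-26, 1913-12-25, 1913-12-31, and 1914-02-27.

344

1913-04-30 is a Wednesday.
From 1913-04-30 to 1914-08-31 is 489 days inclusive.
489 = 7 × 69 + 6, so there are 69 full weeks plus 6 extra days.
Each full week contributes 5 weekdays (Mon–Fri): 69 × 5 = 345.
The 6 extra days are Wed, Thu, Fri, Sat, Sun, Mon — 4 of them qualify.
Total: 345 + 4 = 349.
Holidays: 1913-05-04 (Sun); 1913-09-24 (Wed); 1913-10-24 (Fri); 1913-10-26 (Sun); 1913-12-25 (Thu); 1913-12-31 (Wed); 1914-02-27 (Fri).
5 of the 7 holidays fall on weekdays; the rest are weekends and were already excluded.
Business days: 349 − 5 = 344.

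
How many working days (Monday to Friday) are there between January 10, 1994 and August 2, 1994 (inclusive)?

January 10, 1994 is a Monday.
The range spans 205 days (inclusive of both endpoints).
205 = 7 × 29 + 2, so there are 29 full weeks plus 2 extra days.
Each full week contributes 5 weekdays (Mon–Fri): 29 × 5 = 145.
The 2 extra days are Mon, Tue — 2 of them qualify.
Total: 145 + 2 = 147.

147 weekdays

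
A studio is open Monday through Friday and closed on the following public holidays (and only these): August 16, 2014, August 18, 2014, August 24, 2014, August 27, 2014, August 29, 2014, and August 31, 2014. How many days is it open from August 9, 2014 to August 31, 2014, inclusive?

August 9, 2014 is a Saturday.
That's 23 days from start to end, counting both.
23 = 7 × 3 + 2, so there are 3 full weeks plus 2 extra days.
Each full week contributes 5 weekdays (Mon–Fri): 3 × 5 = 15.
The 2 extra days are Saturday, Sunday — none qualify.
Total: 15 + 0 = 15.
Holidays: August 16, 2014 (Sat); August 18, 2014 (Mon); August 24, 2014 (Sun); August 27, 2014 (Wed); August 29, 2014 (Fri); August 31, 2014 (Sun).
3 of the 6 holidays fall on weekdays; the rest are weekends and were already excluded.
Business days: 15 − 3 = 12.

12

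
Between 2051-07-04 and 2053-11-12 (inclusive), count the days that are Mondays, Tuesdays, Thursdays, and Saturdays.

2051-07-04 is a Tuesday.
The range spans 863 days (inclusive of both endpoints).
863 = 7 × 123 + 2, so there are 123 full weeks plus 2 extra days.
Each full week contributes 4 days from the set (Mon, Tue, Thu, Sat): 123 × 4 = 492.
The 2 extra days are Tue, Wed — 1 of them qualifies.
Total: 492 + 1 = 493.

493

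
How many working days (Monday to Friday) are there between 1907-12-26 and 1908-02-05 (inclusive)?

30

1907-12-26 is a Thursday.
From 1907-12-26 to 1908-02-05 is 42 days inclusive.
42 = 7 × 6, so the span is exactly 6 full weeks.
Each full week contributes 5 weekdays (Mon–Fri): 6 × 5 = 30.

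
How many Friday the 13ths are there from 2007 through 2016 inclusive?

18

Friday-the-13ths by year:
2007: Apr, Jul
2008: Jun
2009: Feb, Mar, Nov
2010: Aug
2011: May
2012: Jan, Apr, Jul
2013: Sep, Dec
2014: Jun
2015: Feb, Mar, Nov
2016: May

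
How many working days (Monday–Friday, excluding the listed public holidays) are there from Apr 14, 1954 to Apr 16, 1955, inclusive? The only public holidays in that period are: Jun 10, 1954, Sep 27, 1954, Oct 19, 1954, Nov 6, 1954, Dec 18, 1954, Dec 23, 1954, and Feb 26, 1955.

Apr 14, 1954 is a Wednesday.
That's 368 days from start to end, counting both.
368 = 7 × 52 + 4, so there are 52 full weeks plus 4 extra days.
Each full week contributes 5 weekdays (Mon–Fri): 52 × 5 = 260.
The 4 extra days are Wed, Thu, Fri, Sat — 3 of them qualify.
Total: 260 + 3 = 263.
Holidays: Jun 10, 1954 (Thu); Sep 27, 1954 (Mon); Oct 19, 1954 (Tue); Nov 6, 1954 (Sat); Dec 18, 1954 (Sat); Dec 23, 1954 (Thu); Feb 26, 1955 (Sat).
4 of the 7 holidays fall on weekdays; the rest are weekends and were already excluded.
Business days: 263 − 4 = 259.

259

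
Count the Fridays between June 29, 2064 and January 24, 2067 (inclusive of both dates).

June 29, 2064 is a Sunday.
That's 940 days from start to end, counting both.
940 = 7 × 134 + 2, so there are 134 full weeks plus 2 extra days.
Each full week contributes one Friday: 134 so far.
The 2 extra days are Sun, Mon — none qualify.
Total: 134 + 0 = 134.

134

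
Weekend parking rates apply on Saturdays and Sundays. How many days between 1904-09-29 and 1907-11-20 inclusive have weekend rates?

1904-09-29 is a Thursday.
The range spans 1148 days (inclusive of both endpoints).
1148 = 7 × 164, so the span is exactly 164 full weeks.
Each full week contributes 2 weekend days (Sat, Sun): 164 × 2 = 328.
Total: 328.

328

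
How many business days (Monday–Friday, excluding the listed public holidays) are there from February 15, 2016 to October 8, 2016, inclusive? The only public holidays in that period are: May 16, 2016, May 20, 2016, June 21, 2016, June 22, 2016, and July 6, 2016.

165

February 15, 2016 is a Monday.
That's 237 days from start to end, counting both.
237 = 7 × 33 + 6, so there are 33 full weeks plus 6 extra days.
Each full week contributes 5 weekdays (Mon–Fri): 33 × 5 = 165.
The 6 extra days are Monday, Tuesday, Wednesday, Thursday, Friday, Saturday — 5 of them qualify.
Total: 165 + 5 = 170.
Holidays: May 16, 2016 (Mon); May 20, 2016 (Fri); June 21, 2016 (Tue); June 22, 2016 (Wed); July 6, 2016 (Wed).
All 5 holidays fall on weekdays, so subtract 5.
Business days: 170 − 5 = 165.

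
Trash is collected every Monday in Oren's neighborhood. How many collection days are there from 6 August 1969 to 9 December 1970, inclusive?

70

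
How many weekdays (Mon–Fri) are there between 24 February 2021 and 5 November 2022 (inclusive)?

443 weekdays

24 February 2021 is a Wednesday.
From 24 February 2021 to 5 November 2022 is 620 days inclusive.
620 = 7 × 88 + 4, so there are 88 full weeks plus 4 extra days.
Each full week contributes 5 weekdays (Mon–Fri): 88 × 5 = 440.
The 4 extra days are Wed, Thu, Fri, Sat — 3 of them qualify.
Total: 440 + 3 = 443.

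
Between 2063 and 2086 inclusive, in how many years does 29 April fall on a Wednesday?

4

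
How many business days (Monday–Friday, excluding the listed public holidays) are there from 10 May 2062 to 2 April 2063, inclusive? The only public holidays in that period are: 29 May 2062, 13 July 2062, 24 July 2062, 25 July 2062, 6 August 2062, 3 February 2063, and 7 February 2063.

10 May 2062 is a Wednesday.
The range spans 328 days (inclusive of both endpoints).
328 = 7 × 46 + 6, so there are 46 full weeks plus 6 extra days.
Each full week contributes 5 weekdays (Mon–Fri): 46 × 5 = 230.
The 6 extra days are Wed, Thu, Fri, Sat, Sun, Mon — 4 of them qualify.
Total: 230 + 4 = 234.
Holidays: 29 May 2062 (Mon); 13 July 2062 (Thu); 24 July 2062 (Mon); 25 July 2062 (Tue); 6 August 2062 (Sun); 3 February 2063 (Sat); 7 February 2063 (Wed).
5 of the 7 holidays fall on weekdays; the rest are weekends and were already excluded.
Business days: 234 − 5 = 229.

229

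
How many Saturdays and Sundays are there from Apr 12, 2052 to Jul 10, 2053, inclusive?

130

Apr 12, 2052 is a Friday.
That's 455 days from start to end, counting both.
455 = 7 × 65, so the span is exactly 65 full weeks.
Each full week contributes 2 weekend days (Sat, Sun): 65 × 2 = 130.
Total: 130.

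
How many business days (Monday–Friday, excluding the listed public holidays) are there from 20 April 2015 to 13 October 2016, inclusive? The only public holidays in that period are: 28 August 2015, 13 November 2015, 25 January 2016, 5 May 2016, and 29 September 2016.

20 April 2015 is a Monday.
That's 543 days from start to end, counting both.
543 = 7 × 77 + 4, so there are 77 full weeks plus 4 extra days.
Each full week contributes 5 weekdays (Mon–Fri): 77 × 5 = 385.
The 4 extra days are Monday, Tuesday, Wednesday, Thursday — 4 of them qualify.
Total: 385 + 4 = 389.
Holidays: 28 August 2015 (Fri); 13 November 2015 (Fri); 25 January 2016 (Mon); 5 May 2016 (Thu); 29 September 2016 (Thu).
All 5 holidays fall on weekdays, so subtract 5.
Business days: 389 − 5 = 384.

384 business days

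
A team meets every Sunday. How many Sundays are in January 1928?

5

1 January 1928 is a Sunday.
That's 31 days from start to end, counting both.
31 = 7 × 4 + 3, so there are 4 full weeks plus 3 extra days.
Each full week contributes one Sunday: 4 so far.
The 3 extra days are Sunday, Monday, Tuesday — 1 of them qualifies.
Total: 4 + 1 = 5.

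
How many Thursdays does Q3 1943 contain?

1943-07-01 is a Thursday.
From 1943-07-01 to 1943-09-30 is 92 days inclusive.
92 = 7 × 13 + 1, so there are 13 full weeks plus 1 extra day.
Each full week contributes one Thursday: 13 so far.
The 1 extra day is Thursday — 1 of them qualifies.
Total: 13 + 1 = 14.

14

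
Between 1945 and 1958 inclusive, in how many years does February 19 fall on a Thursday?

Day of week of February 19 in each year:
1945: Mon, 1946: Tue, 1947: Wed, 1948: Thu ✓, 1949: Sat, 1950: Sun, 1951: Mon, 1952: Tue, 1953: Thu ✓, 1954: Fri, 1955: Sat, 1956: Sun, 1957: Tue, 1958: Wed
Thursdays: 1948, 1953.

2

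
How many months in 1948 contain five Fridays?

A month has five Fridays exactly when Friday falls within its first (length − 28) days.
Jan: 31 days, starts Thu → 5 of Thu, Fri, Sat ✓
Feb: 29 days, starts Sun → 5 of Sun
Mar: 31 days, starts Mon → 5 of Mon, Tue, Wed
Apr: 30 days, starts Thu → 5 of Thu, Fri ✓
May: 31 days, starts Sat → 5 of Sat, Sun, Mon
Jun: 30 days, starts Tue → 5 of Tue, Wed
Jul: 31 days, starts Thu → 5 of Thu, Fri, Sat ✓
Aug: 31 days, starts Sun → 5 of Sun, Mon, Tue
Sep: 30 days, starts Wed → 5 of Wed, Thu
Oct: 31 days, starts Fri → 5 of Fri, Sat, Sun ✓
Nov: 30 days, starts Mon → 5 of Mon, Tue
Dec: 31 days, starts Wed → 5 of Wed, Thu, Fri ✓
Months with five Fridays: Jan, Apr, Jul, Oct, Dec.

5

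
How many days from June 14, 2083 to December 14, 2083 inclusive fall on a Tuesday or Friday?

June 14, 2083 is a Monday.
The range spans 184 days (inclusive of both endpoints).
184 = 7 × 26 + 2, so there are 26 full weeks plus 2 extra days.
Each full week contributes 2 days from the set (Tue, Fri): 26 × 2 = 52.
The 2 extra days are Mon, Tue — 1 of them qualifies.
Total: 52 + 1 = 53.

53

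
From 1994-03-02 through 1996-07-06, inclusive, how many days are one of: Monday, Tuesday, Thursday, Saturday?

490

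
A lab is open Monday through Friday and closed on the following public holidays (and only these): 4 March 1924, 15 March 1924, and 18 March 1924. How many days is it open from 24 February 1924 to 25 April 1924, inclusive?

24 February 1924 is a Sunday.
That's 62 days from start to end, counting both.
62 = 7 × 8 + 6, so there are 8 full weeks plus 6 extra days.
Each full week contributes 5 weekdays (Mon–Fri): 8 × 5 = 40.
The 6 extra days are Sunday, Monday, Tuesday, Wednesday, Thursday, Friday — 5 of them qualify.
Total: 40 + 5 = 45.
Holidays: 4 March 1924 (Tue); 15 March 1924 (Sat); 18 March 1924 (Tue).
2 of the 3 holidays fall on weekdays; the rest are weekends and were already excluded.
Business days: 45 − 2 = 43.

43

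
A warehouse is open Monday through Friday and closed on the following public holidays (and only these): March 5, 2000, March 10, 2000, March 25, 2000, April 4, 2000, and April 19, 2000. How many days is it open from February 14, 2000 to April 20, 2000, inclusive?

February 14, 2000 is a Monday.
The range spans 67 days (inclusive of both endpoints).
67 = 7 × 9 + 4, so there are 9 full weeks plus 4 extra days.
Each full week contributes 5 weekdays (Mon–Fri): 9 × 5 = 45.
The 4 extra days are Mon, Tue, Wed, Thu — 4 of them qualify.
Total: 45 + 4 = 49.
Holidays: March 5, 2000 (Sun); March 10, 2000 (Fri); March 25, 2000 (Sat); April 4, 2000 (Tue); April 19, 2000 (Wed).
3 of the 5 holidays fall on weekdays; the rest are weekends and were already excluded.
Business days: 49 − 3 = 46.

46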